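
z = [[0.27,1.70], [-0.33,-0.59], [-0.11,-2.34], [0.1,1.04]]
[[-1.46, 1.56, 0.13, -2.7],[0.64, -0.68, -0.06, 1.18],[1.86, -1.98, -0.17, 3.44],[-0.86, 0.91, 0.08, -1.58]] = z @[[-0.56, 0.6, 0.05, -1.05],[-0.77, 0.82, 0.07, -1.42]]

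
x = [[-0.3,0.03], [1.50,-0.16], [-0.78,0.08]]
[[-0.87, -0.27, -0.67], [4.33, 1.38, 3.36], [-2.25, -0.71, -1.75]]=x @ [[2.91, 0.86, 2.23], [0.23, -0.54, -0.12]]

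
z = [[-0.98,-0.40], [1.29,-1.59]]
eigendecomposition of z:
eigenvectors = [[0.21+0.44j, 0.21-0.44j],[(0.87+0j), (0.87-0j)]]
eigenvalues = [(-1.28+0.65j), (-1.28-0.65j)]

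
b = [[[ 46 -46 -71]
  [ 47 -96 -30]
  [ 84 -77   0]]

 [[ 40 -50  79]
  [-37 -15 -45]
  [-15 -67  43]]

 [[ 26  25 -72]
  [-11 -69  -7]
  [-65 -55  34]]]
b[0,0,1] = -46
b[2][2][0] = -65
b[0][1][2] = -30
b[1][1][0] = -37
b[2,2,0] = -65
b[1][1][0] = -37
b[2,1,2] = -7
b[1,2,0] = -15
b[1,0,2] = 79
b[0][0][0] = 46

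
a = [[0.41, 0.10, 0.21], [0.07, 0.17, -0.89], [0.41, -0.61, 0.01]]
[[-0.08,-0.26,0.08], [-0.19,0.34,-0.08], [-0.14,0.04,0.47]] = a@[[-0.3, -0.33, 0.33],[0.03, -0.29, -0.55],[0.2, -0.46, 0.01]]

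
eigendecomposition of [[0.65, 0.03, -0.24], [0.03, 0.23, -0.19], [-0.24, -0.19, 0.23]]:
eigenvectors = [[-0.87, -0.42, 0.25], [-0.20, 0.78, 0.6], [0.45, -0.47, 0.76]]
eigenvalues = [0.78, 0.33, 0.0]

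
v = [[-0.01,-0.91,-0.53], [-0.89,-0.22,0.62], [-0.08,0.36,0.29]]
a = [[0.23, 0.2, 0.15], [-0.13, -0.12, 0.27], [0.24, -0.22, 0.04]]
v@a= [[-0.01, 0.22, -0.27], [-0.03, -0.29, -0.17], [0.0, -0.12, 0.10]]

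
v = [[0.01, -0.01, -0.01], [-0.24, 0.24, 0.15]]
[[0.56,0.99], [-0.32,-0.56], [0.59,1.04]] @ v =[[-0.23, 0.23, 0.14], [0.13, -0.13, -0.08], [-0.24, 0.24, 0.15]]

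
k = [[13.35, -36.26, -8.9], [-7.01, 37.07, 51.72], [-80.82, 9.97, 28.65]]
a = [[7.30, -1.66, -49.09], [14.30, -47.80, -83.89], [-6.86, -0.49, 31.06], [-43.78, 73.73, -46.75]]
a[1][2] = -83.89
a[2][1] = -0.49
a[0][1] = -1.66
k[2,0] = -80.82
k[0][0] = 13.35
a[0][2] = -49.09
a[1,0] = 14.3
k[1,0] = -7.01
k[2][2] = 28.65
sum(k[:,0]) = -74.47999999999999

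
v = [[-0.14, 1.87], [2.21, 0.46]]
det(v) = -4.197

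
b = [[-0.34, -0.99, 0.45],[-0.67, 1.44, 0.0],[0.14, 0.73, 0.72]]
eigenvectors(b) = [[0.93, 0.26, 0.17], [0.28, -0.78, 0.22], [-0.23, -0.57, 0.96]]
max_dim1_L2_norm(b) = 1.59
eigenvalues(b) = [-0.75, 1.66, 0.91]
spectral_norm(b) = 1.92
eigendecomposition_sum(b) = [[-0.61, -0.33, 0.18], [-0.18, -0.1, 0.06], [0.15, 0.08, -0.05]] + [[0.19, -0.55, 0.09], [-0.58, 1.67, -0.28], [-0.42, 1.21, -0.2]] + [[0.07, -0.10, 0.17], [0.09, -0.13, 0.22], [0.41, -0.56, 0.97]]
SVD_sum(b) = [[0.15, -0.89, -0.03], [-0.26, 1.51, 0.05], [-0.12, 0.71, 0.02]] + [[-0.09, -0.03, 0.54], [-0.00, -0.0, 0.02], [-0.1, -0.04, 0.64]] + [[-0.41, -0.07, -0.07], [-0.41, -0.07, -0.07], [0.36, 0.06, 0.06]]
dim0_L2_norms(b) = [0.76, 1.89, 0.85]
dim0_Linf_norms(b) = [0.67, 1.44, 0.72]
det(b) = -1.14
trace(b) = 1.82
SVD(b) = [[0.47, 0.65, -0.6],  [-0.8, 0.03, -0.60],  [-0.37, 0.76, 0.53]] @ diag([1.917989495223228, 0.8512233622866807, 0.698809762174735]) @ [[0.17, -0.99, -0.03], [-0.16, -0.06, 0.99], [0.97, 0.16, 0.16]]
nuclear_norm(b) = 3.47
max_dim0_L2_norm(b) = 1.89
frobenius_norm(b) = 2.21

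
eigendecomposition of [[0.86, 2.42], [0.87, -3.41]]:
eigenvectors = [[0.98,-0.46],[0.18,0.89]]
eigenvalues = [1.31, -3.86]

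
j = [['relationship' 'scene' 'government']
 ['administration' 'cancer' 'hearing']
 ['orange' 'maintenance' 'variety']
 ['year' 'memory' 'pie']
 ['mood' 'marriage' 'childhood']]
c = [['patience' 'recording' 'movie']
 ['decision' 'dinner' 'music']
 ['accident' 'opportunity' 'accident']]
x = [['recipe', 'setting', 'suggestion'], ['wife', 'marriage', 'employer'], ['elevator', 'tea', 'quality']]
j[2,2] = 'variety'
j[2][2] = 'variety'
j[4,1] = 'marriage'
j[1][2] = 'hearing'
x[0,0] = 'recipe'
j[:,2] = ['government', 'hearing', 'variety', 'pie', 'childhood']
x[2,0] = 'elevator'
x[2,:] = ['elevator', 'tea', 'quality']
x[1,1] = 'marriage'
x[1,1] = 'marriage'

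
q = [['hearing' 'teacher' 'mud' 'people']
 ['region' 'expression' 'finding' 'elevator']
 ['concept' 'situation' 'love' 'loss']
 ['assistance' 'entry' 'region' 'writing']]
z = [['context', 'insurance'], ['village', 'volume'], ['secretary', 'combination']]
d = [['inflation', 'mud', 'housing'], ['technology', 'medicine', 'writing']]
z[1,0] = 'village'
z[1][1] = 'volume'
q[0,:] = ['hearing', 'teacher', 'mud', 'people']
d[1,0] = 'technology'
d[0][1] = 'mud'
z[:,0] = ['context', 'village', 'secretary']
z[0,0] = 'context'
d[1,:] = ['technology', 'medicine', 'writing']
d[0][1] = 'mud'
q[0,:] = ['hearing', 'teacher', 'mud', 'people']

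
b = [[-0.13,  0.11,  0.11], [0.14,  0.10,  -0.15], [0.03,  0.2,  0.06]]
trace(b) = 0.03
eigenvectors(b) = [[-0.90+0.00j, 0.42+0.00j, 0.42-0.00j], [(0.37+0j), (0.05+0.47j), (0.05-0.47j)], [-0.23+0.00j, (0.78+0j), 0.78-0.00j]]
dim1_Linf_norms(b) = [0.13, 0.15, 0.2]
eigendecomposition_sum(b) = [[-0.17-0.00j,-0j,0.09+0.00j], [0.07+0.00j,-0.00+0.00j,(-0.04-0j)], [(-0.04-0j),-0j,(0.02+0j)]] + [[(0.02-0.03j), (0.05-0.04j), 0.01+0.05j], [(0.03+0.02j), 0.05+0.06j, (-0.06+0.02j)], [0.04-0.05j, (0.1-0.07j), 0.02+0.09j]] + [[(0.02+0.03j), 0.05+0.04j, 0.01-0.05j],[(0.03-0.02j), (0.05-0.06j), -0.06-0.02j],[(0.04+0.05j), 0.10+0.07j, (0.02-0.09j)]]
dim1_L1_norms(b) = [0.35, 0.39, 0.29]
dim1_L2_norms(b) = [0.2, 0.23, 0.21]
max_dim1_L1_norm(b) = 0.39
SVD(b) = [[0.72, 0.21, -0.66], [-0.63, 0.61, -0.49], [0.30, 0.77, 0.57]] @ diag([0.2683906602575235, 0.2514019106582909, 0.04963398839395565]) @ [[-0.64, 0.28, 0.71], [0.32, 0.94, -0.09], [0.7, -0.17, 0.70]]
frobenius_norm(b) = 0.37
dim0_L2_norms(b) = [0.19, 0.25, 0.2]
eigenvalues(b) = [(-0.15+0j), (0.09+0.12j), (0.09-0.12j)]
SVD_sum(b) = [[-0.12, 0.05, 0.14], [0.11, -0.05, -0.12], [-0.05, 0.02, 0.06]] + [[0.02, 0.05, -0.0],[0.05, 0.14, -0.01],[0.06, 0.18, -0.02]] + [[-0.02, 0.01, -0.02], [-0.02, 0.0, -0.02], [0.02, -0.0, 0.02]]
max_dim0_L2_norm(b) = 0.25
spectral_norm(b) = 0.27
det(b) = -0.00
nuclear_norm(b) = 0.57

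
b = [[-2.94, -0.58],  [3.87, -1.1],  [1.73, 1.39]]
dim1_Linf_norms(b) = [2.94, 3.87, 1.73]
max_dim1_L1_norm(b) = 4.97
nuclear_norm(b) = 7.02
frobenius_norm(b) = 5.49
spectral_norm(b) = 5.16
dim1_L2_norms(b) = [3.0, 4.02, 2.22]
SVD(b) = [[-0.57, -0.32],[0.75, -0.58],[0.33, 0.75]] @ diag([5.1589083415777734, 1.8648229736892632]) @ [[1.0, -0.01], [0.01, 1.00]]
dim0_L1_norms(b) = [8.54, 3.07]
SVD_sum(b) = [[-2.94, 0.02], [3.88, -0.02], [1.72, -0.01]] + [[-0.00,-0.6], [-0.01,-1.08], [0.01,1.40]]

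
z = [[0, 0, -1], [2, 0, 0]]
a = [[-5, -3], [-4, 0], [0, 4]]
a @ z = [[-6, 0, 5], [0, 0, 4], [8, 0, 0]]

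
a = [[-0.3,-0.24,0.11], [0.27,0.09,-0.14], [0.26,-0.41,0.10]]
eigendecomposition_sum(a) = [[-0.14-0.01j, -0.07-0.05j, 0.02-0.01j],[(0.13+0.24j), -0.01+0.16j, -0.04-0.03j],[(0.16+0.4j), -0.03+0.25j, -0.06-0.05j]] + [[(-0.14+0.01j), -0.07+0.05j, 0.02+0.01j], [0.13-0.24j, -0.01-0.16j, -0.04+0.03j], [(0.16-0.4j), (-0.03-0.25j), (-0.06+0.05j)]] + [[(-0.02-0j), (-0.11-0j), (0.06+0j)], [0.02+0.00j, 0.10+0.00j, -0.06-0.00j], [(-0.07-0j), -0.35-0.00j, (0.21+0j)]]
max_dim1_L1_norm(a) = 0.77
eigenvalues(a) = [(-0.2+0.1j), (-0.2-0.1j), (0.3+0j)]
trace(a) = -0.11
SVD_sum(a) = [[-0.07, -0.29, 0.12], [0.04, 0.17, -0.07], [-0.08, -0.32, 0.13]] + [[-0.22, 0.06, 0.03], [0.24, -0.07, -0.03], [0.33, -0.09, -0.04]] + [[-0.01, -0.01, -0.03], [-0.01, -0.02, -0.04], [0.00, 0.0, 0.01]]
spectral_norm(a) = 0.51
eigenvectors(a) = [[-0.13+0.24j, -0.13-0.24j, 0.28+0.00j], [0.52-0.04j, 0.52+0.04j, (-0.26+0j)], [(0.81+0j), (0.81-0j), 0.92+0.00j]]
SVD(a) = [[0.63, 0.48, 0.61],[-0.37, -0.51, 0.78],[0.68, -0.72, -0.14]] @ diag([0.5137895727272794, 0.4883164654451919, 0.05972691630943521]) @ [[-0.22, -0.9, 0.37], [-0.96, 0.27, 0.11], [-0.2, -0.33, -0.92]]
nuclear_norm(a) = 1.06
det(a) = 0.01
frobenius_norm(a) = 0.71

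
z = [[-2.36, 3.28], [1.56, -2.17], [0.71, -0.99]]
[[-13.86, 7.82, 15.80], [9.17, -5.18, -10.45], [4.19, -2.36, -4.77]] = z@ [[-0.38, 0.8, -1.12], [-4.5, 2.96, 4.01]]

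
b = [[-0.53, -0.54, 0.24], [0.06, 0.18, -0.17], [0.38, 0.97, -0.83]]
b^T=[[-0.53, 0.06, 0.38], [-0.54, 0.18, 0.97], [0.24, -0.17, -0.83]]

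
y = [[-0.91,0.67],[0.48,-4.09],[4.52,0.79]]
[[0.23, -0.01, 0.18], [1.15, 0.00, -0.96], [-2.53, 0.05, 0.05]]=y @[[-0.5, 0.01, -0.03], [-0.34, 0.00, 0.23]]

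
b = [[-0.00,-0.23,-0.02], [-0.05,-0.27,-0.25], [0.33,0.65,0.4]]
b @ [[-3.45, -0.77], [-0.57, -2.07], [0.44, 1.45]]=[[0.12, 0.45], [0.22, 0.23], [-1.33, -1.02]]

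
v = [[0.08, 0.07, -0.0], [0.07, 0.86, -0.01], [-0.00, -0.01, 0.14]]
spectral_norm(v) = 0.87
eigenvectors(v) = [[0.09, -1.0, 0.01], [1.0, 0.09, 0.01], [-0.01, 0.01, 1.00]]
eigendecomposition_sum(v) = [[0.01, 0.08, -0.00], [0.08, 0.86, -0.01], [-0.00, -0.01, 0.0]] + [[0.07, -0.01, -0.00], [-0.01, 0.0, 0.0], [-0.0, 0.0, 0.00]] + [[0.00, 0.00, 0.00], [0.00, 0.00, 0.00], [0.00, 0.00, 0.14]]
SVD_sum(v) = [[0.01, 0.08, -0.00], [0.08, 0.86, -0.01], [-0.00, -0.01, 0.00]] + [[0.00, 0.00, 0.0], [0.00, 0.0, 0.0], [0.00, 0.00, 0.14]] + [[0.07, -0.01, -0.00], [-0.01, 0.00, 0.00], [-0.00, 0.0, 0.00]]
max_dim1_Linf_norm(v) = 0.86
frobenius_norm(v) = 0.88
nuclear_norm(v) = 1.08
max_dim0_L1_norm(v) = 0.94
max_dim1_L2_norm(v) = 0.86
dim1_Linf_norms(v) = [0.08, 0.86, 0.14]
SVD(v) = [[-0.09, 0.01, -1.00],[-1.0, 0.01, 0.09],[0.01, 1.00, 0.01]] @ diag([0.8663688437127578, 0.13987530572498139, 0.0737558505622611]) @ [[-0.09, -1.00, 0.01],[0.01, 0.01, 1.00],[-1.00, 0.09, 0.01]]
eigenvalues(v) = [0.87, 0.07, 0.14]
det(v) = 0.01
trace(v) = 1.08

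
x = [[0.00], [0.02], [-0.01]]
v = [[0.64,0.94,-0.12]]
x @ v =[[0.0, 0.0, 0.0], [0.01, 0.02, -0.00], [-0.01, -0.01, 0.0]]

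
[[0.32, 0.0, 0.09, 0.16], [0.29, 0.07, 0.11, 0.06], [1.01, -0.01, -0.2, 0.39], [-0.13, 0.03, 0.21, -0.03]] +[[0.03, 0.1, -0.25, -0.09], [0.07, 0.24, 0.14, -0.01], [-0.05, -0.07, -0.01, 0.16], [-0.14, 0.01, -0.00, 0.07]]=[[0.35,0.1,-0.16,0.07], [0.36,0.31,0.25,0.05], [0.96,-0.08,-0.21,0.55], [-0.27,0.04,0.21,0.04]]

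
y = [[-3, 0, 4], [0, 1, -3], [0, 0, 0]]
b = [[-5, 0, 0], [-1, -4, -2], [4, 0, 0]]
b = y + [[-2, 0, -4], [-1, -5, 1], [4, 0, 0]]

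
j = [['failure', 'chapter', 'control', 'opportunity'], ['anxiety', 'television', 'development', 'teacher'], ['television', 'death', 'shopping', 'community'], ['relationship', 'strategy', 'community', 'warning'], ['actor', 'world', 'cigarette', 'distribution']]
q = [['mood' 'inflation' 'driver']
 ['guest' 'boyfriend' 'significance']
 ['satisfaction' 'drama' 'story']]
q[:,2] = ['driver', 'significance', 'story']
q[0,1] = 'inflation'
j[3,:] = ['relationship', 'strategy', 'community', 'warning']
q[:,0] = ['mood', 'guest', 'satisfaction']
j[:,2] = ['control', 'development', 'shopping', 'community', 'cigarette']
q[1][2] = 'significance'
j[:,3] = ['opportunity', 'teacher', 'community', 'warning', 'distribution']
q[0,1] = 'inflation'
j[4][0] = 'actor'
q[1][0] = 'guest'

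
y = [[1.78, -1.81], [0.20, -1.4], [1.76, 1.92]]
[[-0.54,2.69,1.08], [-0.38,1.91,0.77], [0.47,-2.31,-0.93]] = y @ [[-0.03, 0.15, 0.06],  [0.27, -1.34, -0.54]]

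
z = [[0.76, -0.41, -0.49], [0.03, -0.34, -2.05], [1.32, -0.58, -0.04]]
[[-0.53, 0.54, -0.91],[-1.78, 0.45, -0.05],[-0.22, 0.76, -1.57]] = z@[[0.03, 0.54, -1.22], [0.4, -0.07, -0.07], [0.80, -0.2, 0.02]]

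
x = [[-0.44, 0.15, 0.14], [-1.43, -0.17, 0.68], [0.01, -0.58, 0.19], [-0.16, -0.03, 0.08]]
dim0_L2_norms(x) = [1.5, 0.62, 0.72]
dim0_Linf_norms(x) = [1.43, 0.58, 0.68]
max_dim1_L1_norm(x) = 2.28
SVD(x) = [[-0.26, 0.33, -0.89], [-0.96, -0.01, 0.25], [-0.08, -0.94, -0.32], [-0.11, -0.02, 0.2]] @ diag([1.6672061788518193, 0.6307314759312098, 0.001167248025726362]) @ [[0.90, 0.10, -0.43],[-0.22, 0.95, -0.23],[0.38, 0.29, 0.88]]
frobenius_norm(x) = 1.78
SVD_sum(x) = [[-0.40, -0.05, 0.19], [-1.43, -0.16, 0.68], [-0.12, -0.01, 0.06], [-0.16, -0.02, 0.08]] + [[-0.04, 0.20, -0.05], [0.0, -0.01, 0.0], [0.13, -0.57, 0.13], [0.00, -0.01, 0.00]] + [[-0.00, -0.00, -0.00], [0.0, 0.0, 0.0], [-0.0, -0.0, -0.00], [0.00, 0.0, 0.0]]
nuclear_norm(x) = 2.30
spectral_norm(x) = 1.67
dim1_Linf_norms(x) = [0.44, 1.43, 0.58, 0.16]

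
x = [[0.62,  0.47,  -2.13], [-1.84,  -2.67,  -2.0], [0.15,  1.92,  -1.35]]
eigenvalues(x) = [(0.96+0j), (-2.18+2.36j), (-2.18-2.36j)]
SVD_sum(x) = [[-0.16,-0.27,-0.16], [-1.71,-2.90,-1.76], [0.41,0.69,0.42]] + [[0.26, 1.00, -1.9],  [0.04, 0.14, -0.26],  [0.25, 0.97, -1.84]] + [[0.52, -0.26, -0.07], [-0.17, 0.09, 0.02], [-0.51, 0.26, 0.07]]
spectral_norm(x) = 3.92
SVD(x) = [[-0.09, 0.72, -0.69], [-0.97, 0.1, 0.23], [0.23, 0.69, 0.68]] @ diag([3.91572801003093, 3.0240722981592545, 0.8427104407594658]) @ [[0.45, 0.76, 0.46], [0.12, 0.46, -0.88], [-0.88, 0.45, 0.12]]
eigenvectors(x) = [[(-0.91+0j), (0.03-0.37j), (0.03+0.37j)], [(0.34+0j), 0.74+0.00j, (0.74-0j)], [(0.22+0j), -0.21-0.53j, (-0.21+0.53j)]]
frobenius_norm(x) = 5.02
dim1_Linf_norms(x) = [2.13, 2.67, 1.92]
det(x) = 9.98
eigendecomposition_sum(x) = [[(0.76+0j), (-0.19+0j), (-0.54-0j)],  [-0.28-0.00j, 0.07-0.00j, (0.2+0j)],  [(-0.19-0j), 0.05-0.00j, (0.13+0j)]] + [[-0.07+0.39j,(0.33+0.73j),(-0.79+0.49j)], [-0.78-0.07j,-1.37+0.77j,(-1.1-1.47j)], [0.17+0.58j,0.94+0.76j,(-0.74+1.21j)]] + [[(-0.07-0.39j), (0.33-0.73j), -0.79-0.49j], [(-0.78+0.07j), -1.37-0.77j, -1.10+1.47j], [(0.17-0.58j), 0.94-0.76j, (-0.74-1.21j)]]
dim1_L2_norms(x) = [2.27, 3.81, 2.35]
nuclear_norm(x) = 7.78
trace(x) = -3.40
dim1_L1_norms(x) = [3.22, 6.51, 3.42]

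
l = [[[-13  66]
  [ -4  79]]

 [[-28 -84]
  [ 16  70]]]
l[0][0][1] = 66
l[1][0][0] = -28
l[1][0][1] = -84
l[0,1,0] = -4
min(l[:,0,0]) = -28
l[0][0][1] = 66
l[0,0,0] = -13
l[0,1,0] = -4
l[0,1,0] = -4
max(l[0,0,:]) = 66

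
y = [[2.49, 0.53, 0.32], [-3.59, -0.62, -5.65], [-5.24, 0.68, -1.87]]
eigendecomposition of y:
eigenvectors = [[-0.61+0.00j,  (-0.11-0.04j),  -0.11+0.04j], [-0.46+0.00j,  (0.89+0j),  (0.89-0j)], [(0.65+0j),  0.17-0.40j,  0.17+0.40j]]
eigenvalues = [(2.56+0j), (-1.28+2.7j), (-1.28-2.7j)]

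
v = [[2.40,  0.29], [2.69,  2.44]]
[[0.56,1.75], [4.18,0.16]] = v @ [[0.03, 0.83], [1.68, -0.85]]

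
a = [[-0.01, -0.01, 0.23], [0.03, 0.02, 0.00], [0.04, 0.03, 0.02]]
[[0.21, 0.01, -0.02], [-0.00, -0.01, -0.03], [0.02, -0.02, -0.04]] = a @ [[-0.11, 0.08, -0.48],[0.09, -0.65, -0.7],[0.91, 0.01, -0.15]]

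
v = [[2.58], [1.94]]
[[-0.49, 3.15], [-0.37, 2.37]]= v@[[-0.19, 1.22]]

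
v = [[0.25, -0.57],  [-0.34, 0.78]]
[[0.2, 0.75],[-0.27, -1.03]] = v @ [[0.71,0.58], [-0.04,-1.07]]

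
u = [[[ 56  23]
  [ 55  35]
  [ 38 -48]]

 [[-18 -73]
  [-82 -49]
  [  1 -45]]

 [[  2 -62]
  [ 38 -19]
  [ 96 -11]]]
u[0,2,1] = -48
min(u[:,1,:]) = -82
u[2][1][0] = 38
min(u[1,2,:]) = -45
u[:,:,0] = [[56, 55, 38], [-18, -82, 1], [2, 38, 96]]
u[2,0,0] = 2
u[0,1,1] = 35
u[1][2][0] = 1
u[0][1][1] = 35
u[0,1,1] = 35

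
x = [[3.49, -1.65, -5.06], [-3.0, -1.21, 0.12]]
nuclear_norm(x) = 9.38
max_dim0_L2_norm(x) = 5.06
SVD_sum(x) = [[4.01, -1.22, -4.73], [-1.12, 0.34, 1.32]] + [[-0.52, -0.43, -0.33],[-1.88, -1.55, -1.2]]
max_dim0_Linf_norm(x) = 5.06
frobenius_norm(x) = 7.14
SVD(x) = [[-0.96, 0.27], [0.27, 0.96]] @ diag([6.560389589732379, 2.8188629677462225]) @ [[-0.64, 0.19, 0.75], [-0.69, -0.57, -0.44]]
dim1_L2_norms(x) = [6.36, 3.24]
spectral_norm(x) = 6.56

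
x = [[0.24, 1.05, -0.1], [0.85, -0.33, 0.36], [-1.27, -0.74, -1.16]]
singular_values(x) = [2.06, 1.13, 0.35]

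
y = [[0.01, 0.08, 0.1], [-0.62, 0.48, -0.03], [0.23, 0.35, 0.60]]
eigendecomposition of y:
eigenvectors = [[-0.52+0.00j, (-0.13-0.02j), (-0.13+0.02j)],[-0.64+0.00j, (0.22-0.47j), 0.22+0.47j],[(0.57+0j), -0.85+0.00j, (-0.85-0j)]]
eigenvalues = [(-0+0j), (0.55+0.2j), (0.55-0.2j)]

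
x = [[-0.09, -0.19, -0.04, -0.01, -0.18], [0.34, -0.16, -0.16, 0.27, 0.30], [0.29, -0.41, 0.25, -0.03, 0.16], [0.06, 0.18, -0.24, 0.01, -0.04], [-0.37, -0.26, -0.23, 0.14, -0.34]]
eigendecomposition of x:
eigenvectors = [[-0.05+0.27j, -0.05-0.27j, (-0.1+0j), (0.45+0j), (-0.15+0j)], [0.61+0.00j, (0.61-0j), (-0.24+0j), 0.22+0.00j, (0.4+0j)], [(0.43+0.02j), (0.43-0.02j), -0.50+0.00j, (0.34+0j), -0.74+0.00j], [(-0.03+0j), (-0.03-0j), (-0.71+0j), (0.49+0j), 0.47+0.00j], [(-0.17+0.58j), (-0.17-0.58j), 0.42+0.00j, (-0.63+0j), 0.23+0.00j]]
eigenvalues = [(-0.4+0.43j), (-0.4-0.43j), (-0.06+0j), (0.03+0j), (0.5+0j)]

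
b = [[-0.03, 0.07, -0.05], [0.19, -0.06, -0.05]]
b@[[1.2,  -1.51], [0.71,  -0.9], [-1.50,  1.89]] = [[0.09,-0.11], [0.26,-0.33]]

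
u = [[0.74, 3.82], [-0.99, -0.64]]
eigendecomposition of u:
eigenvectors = [[(0.89+0j),  (0.89-0j)],[(-0.16+0.42j),  (-0.16-0.42j)]]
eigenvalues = [(0.05+1.82j), (0.05-1.82j)]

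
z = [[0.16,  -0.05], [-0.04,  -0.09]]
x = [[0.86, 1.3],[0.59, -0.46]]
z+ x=[[1.02, 1.25], [0.55, -0.55]]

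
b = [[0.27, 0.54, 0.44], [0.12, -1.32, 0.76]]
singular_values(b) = [1.55, 0.7]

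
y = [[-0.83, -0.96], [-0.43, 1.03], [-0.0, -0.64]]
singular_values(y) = [1.57, 0.89]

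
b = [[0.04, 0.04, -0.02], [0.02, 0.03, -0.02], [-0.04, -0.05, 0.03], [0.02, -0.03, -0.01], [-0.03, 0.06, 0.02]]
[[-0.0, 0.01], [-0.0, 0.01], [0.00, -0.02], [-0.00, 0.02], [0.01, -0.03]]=b@ [[-0.09, 0.32],[0.06, -0.20],[0.13, -0.45]]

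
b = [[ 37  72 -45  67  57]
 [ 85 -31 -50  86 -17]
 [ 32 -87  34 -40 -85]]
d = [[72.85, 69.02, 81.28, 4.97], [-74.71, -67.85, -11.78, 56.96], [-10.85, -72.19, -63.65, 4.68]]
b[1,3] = 86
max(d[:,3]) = 56.96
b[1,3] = 86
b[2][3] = -40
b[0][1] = 72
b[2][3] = -40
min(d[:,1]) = -72.19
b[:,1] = [72, -31, -87]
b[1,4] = -17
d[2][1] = -72.19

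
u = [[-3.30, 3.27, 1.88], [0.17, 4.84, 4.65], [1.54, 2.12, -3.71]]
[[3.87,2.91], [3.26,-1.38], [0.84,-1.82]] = u @ [[-0.48,-1.10], [0.71,-0.18], [-0.02,-0.07]]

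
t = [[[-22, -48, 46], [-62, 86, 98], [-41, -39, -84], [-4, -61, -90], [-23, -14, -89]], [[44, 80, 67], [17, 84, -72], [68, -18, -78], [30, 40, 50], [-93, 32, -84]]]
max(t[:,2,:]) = 68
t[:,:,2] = [[46, 98, -84, -90, -89], [67, -72, -78, 50, -84]]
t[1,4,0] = -93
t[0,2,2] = -84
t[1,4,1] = 32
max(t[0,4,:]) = -14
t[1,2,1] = -18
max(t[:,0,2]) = 67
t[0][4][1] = -14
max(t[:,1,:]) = 98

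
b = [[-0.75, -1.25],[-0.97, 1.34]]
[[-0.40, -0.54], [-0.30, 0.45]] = b @ [[0.41, 0.07], [0.07, 0.39]]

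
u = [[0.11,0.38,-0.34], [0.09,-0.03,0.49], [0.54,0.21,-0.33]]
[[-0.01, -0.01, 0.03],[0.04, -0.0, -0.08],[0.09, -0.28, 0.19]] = u@ [[0.21, -0.54, 0.30], [-0.06, 0.24, -0.21], [0.04, 0.11, -0.23]]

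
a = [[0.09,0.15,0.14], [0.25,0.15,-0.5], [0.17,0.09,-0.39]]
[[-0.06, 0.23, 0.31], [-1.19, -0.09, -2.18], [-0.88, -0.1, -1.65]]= a@[[0.03, 1.58, -0.48], [-2.08, -0.24, -1.14], [1.78, 0.89, 3.77]]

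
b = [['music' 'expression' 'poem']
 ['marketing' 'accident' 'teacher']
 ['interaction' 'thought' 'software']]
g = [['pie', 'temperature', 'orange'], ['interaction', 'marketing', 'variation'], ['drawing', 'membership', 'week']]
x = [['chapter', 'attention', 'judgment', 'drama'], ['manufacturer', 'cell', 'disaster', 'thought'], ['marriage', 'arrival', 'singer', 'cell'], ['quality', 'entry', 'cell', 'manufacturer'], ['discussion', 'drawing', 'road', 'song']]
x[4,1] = 'drawing'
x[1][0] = 'manufacturer'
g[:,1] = ['temperature', 'marketing', 'membership']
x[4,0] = 'discussion'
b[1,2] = 'teacher'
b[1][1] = 'accident'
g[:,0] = ['pie', 'interaction', 'drawing']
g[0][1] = 'temperature'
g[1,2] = 'variation'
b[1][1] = 'accident'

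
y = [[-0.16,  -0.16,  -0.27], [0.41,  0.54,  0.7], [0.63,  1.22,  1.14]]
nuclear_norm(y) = 2.22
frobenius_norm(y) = 2.06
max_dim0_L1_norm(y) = 2.11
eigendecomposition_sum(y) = [[-0.13, -0.23, -0.23], [0.36, 0.63, 0.64], [0.66, 1.16, 1.18]] + [[0.00,  0.0,  -0.0], [0.00,  0.00,  -0.00], [-0.0,  -0.0,  0.00]] + [[-0.03, 0.06, -0.04], [0.05, -0.09, 0.06], [-0.03, 0.06, -0.04]]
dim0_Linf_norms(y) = [0.63, 1.22, 1.14]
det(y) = -0.00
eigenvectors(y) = [[-0.17, 0.83, 0.51],[0.47, 0.09, -0.74],[0.87, -0.55, 0.45]]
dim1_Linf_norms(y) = [0.27, 0.7, 1.22]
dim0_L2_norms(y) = [0.77, 1.34, 1.36]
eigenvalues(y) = [1.68, 0.0, -0.16]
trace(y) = 1.52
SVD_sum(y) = [[-0.13, -0.22, -0.23],[0.36, 0.63, 0.64],[0.66, 1.16, 1.18]] + [[-0.03, 0.06, -0.04],[0.05, -0.09, 0.06],[-0.03, 0.06, -0.04]] + [[0.00, 0.0, -0.00], [0.00, 0.00, -0.00], [-0.0, -0.00, 0.0]]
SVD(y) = [[-0.17,0.50,0.85], [0.47,-0.72,0.52], [0.87,0.48,-0.12]] @ diag([2.057044650097788, 0.16510998351754472, 0.002449662611184869]) @ [[0.37, 0.65, 0.66], [-0.41, 0.75, -0.51], [0.83, 0.09, -0.55]]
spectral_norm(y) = 2.06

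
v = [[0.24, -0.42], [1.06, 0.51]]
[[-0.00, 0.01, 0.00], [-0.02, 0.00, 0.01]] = v@[[-0.02,  0.01,  0.01], [0.00,  -0.02,  0.00]]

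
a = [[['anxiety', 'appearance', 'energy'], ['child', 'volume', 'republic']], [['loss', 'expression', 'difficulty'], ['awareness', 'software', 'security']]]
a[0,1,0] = 'child'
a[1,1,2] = 'security'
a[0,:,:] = [['anxiety', 'appearance', 'energy'], ['child', 'volume', 'republic']]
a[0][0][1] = 'appearance'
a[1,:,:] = [['loss', 'expression', 'difficulty'], ['awareness', 'software', 'security']]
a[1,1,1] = 'software'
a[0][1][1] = 'volume'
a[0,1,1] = 'volume'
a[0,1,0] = 'child'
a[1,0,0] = 'loss'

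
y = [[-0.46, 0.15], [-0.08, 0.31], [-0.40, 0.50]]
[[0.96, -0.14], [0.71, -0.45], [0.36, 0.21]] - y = [[1.42, -0.29], [0.79, -0.76], [0.76, -0.29]]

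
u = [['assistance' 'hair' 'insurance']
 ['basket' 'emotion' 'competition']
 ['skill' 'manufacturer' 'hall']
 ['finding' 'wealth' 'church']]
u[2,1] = 'manufacturer'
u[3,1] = 'wealth'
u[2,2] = 'hall'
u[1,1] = 'emotion'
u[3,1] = 'wealth'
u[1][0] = 'basket'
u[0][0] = 'assistance'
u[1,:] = ['basket', 'emotion', 'competition']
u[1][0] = 'basket'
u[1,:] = ['basket', 'emotion', 'competition']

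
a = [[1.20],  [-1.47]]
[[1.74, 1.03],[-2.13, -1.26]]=a@[[1.45,0.86]]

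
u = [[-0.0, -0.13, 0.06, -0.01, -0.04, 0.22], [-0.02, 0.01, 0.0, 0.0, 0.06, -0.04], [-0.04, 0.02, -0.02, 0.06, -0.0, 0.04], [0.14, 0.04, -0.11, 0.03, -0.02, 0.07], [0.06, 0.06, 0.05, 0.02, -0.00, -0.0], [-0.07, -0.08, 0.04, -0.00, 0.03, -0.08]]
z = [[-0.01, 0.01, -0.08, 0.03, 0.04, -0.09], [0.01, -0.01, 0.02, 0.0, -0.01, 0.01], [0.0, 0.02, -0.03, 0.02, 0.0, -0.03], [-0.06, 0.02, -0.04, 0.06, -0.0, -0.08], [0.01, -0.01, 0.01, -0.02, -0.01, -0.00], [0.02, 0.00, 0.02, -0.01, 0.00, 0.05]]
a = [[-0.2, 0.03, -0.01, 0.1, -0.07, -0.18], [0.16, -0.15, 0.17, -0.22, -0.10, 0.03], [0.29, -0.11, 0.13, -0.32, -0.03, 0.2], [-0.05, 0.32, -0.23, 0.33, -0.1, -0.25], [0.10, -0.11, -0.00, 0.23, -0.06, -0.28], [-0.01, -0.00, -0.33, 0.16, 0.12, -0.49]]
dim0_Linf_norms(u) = [0.14, 0.13, 0.11, 0.06, 0.06, 0.22]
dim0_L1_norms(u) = [0.33, 0.34, 0.28, 0.12, 0.15, 0.45]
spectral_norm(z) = 0.19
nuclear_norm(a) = 2.17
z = u @ a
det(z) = 0.00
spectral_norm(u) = 0.28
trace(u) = -0.06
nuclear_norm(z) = 0.31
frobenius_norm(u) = 0.39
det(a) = 0.00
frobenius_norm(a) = 1.17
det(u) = 0.00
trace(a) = -0.44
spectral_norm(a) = 0.99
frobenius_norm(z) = 0.20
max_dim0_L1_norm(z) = 0.26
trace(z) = 0.05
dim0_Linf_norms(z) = [0.06, 0.02, 0.08, 0.06, 0.04, 0.09]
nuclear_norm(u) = 0.79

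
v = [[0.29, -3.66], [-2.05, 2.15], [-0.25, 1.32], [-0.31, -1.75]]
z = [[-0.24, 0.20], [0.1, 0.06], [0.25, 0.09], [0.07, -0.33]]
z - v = [[-0.53,3.86], [2.15,-2.09], [0.50,-1.23], [0.38,1.42]]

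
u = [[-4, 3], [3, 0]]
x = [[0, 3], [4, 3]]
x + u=[[-4, 6], [7, 3]]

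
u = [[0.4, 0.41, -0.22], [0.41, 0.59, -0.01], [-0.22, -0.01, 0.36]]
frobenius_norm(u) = 1.03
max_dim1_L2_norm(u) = 0.72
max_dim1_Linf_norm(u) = 0.59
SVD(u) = [[-0.64, 0.19, 0.75], [-0.73, -0.46, -0.51], [0.25, -0.87, 0.43]] @ diag([0.9531394649743224, 0.40297368365966724, 0.006113148633989345]) @ [[-0.64, -0.73, 0.25], [0.19, -0.46, -0.87], [-0.75, 0.51, -0.43]]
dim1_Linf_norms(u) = [0.41, 0.59, 0.36]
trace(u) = 1.35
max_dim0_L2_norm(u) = 0.72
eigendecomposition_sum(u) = [[0.39, 0.44, -0.15], [0.44, 0.51, -0.17], [-0.15, -0.17, 0.06]] + [[-0.0, 0.00, -0.0], [0.00, -0.00, 0.00], [-0.0, 0.00, -0.0]] + [[0.01, -0.04, -0.07], [-0.04, 0.09, 0.16], [-0.07, 0.16, 0.30]]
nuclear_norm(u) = 1.36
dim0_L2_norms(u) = [0.61, 0.72, 0.42]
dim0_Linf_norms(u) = [0.41, 0.59, 0.36]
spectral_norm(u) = 0.95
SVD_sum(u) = [[0.39,0.44,-0.15], [0.44,0.51,-0.17], [-0.15,-0.17,0.06]] + [[0.01, -0.04, -0.07], [-0.04, 0.09, 0.16], [-0.07, 0.16, 0.3]] + [[-0.00,  0.0,  -0.00], [0.00,  -0.00,  0.0], [-0.00,  0.00,  -0.0]]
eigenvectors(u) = [[-0.64, -0.75, -0.19], [-0.73, 0.51, 0.46], [0.25, -0.43, 0.87]]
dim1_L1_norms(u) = [1.03, 1.01, 0.59]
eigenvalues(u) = [0.95, -0.01, 0.4]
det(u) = -0.00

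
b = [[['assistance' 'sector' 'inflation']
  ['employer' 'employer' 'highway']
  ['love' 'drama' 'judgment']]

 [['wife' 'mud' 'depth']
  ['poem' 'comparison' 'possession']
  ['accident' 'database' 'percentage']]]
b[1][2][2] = 'percentage'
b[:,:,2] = [['inflation', 'highway', 'judgment'], ['depth', 'possession', 'percentage']]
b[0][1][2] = 'highway'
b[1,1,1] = 'comparison'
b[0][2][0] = 'love'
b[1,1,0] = 'poem'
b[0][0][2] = 'inflation'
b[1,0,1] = 'mud'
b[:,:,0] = [['assistance', 'employer', 'love'], ['wife', 'poem', 'accident']]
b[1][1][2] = 'possession'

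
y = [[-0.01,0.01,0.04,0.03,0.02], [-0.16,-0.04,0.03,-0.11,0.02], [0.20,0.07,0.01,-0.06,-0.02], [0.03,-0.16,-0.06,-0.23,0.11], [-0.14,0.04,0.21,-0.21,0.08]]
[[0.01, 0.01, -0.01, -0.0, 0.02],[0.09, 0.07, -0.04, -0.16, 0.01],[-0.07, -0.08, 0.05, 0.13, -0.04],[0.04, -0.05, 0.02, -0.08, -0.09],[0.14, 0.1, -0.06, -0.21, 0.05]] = y@ [[-0.35,-0.39,0.26,0.68,-0.21], [-0.15,-0.12,-0.08,0.13,0.24], [0.25,0.35,-0.09,-0.17,0.19], [-0.18,0.05,-0.0,0.34,0.17], [0.04,-0.2,-0.01,-0.13,0.08]]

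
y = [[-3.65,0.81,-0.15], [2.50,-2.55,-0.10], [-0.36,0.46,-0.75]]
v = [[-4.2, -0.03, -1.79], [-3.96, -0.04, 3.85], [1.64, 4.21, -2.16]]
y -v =[[0.55, 0.84, 1.64], [6.46, -2.51, -3.95], [-2.00, -3.75, 1.41]]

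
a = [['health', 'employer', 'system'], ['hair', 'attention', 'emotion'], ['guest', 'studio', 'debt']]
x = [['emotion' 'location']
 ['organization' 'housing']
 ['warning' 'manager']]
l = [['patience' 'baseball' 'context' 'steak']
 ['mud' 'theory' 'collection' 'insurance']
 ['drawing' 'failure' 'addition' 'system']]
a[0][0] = 'health'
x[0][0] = 'emotion'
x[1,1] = 'housing'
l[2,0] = 'drawing'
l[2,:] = ['drawing', 'failure', 'addition', 'system']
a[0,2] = 'system'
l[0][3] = 'steak'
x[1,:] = ['organization', 'housing']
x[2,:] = ['warning', 'manager']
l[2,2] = 'addition'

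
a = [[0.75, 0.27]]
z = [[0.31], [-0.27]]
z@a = [[0.23, 0.08], [-0.20, -0.07]]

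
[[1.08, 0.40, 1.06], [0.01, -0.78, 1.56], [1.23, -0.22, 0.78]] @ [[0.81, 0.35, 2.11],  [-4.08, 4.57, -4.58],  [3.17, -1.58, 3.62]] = [[2.6, 0.53, 4.28], [8.14, -6.03, 9.24], [4.37, -1.81, 6.43]]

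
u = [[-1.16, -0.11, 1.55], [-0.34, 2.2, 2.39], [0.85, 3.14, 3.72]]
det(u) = -5.70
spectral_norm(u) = 5.96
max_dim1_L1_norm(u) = 7.71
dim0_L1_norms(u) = [2.35, 5.45, 7.66]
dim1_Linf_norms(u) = [1.55, 2.39, 3.72]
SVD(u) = [[0.18, -0.93, 0.31], [0.54, -0.17, -0.82], [0.82, 0.32, 0.47]] @ diag([5.964508769165718, 1.7217838379994428, 0.55542376411994]) @ [[0.05,0.63,0.78], [0.82,0.42,-0.39], [0.57,-0.66,0.49]]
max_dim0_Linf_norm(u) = 3.72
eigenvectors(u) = [[-0.92, -0.52, 0.18], [-0.26, 0.67, 0.52], [0.30, -0.53, 0.83]]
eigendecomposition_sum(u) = [[-1.34, -0.54, 0.62], [-0.38, -0.15, 0.18], [0.43, 0.17, -0.2]] + [[0.11, -0.25, 0.13], [-0.15, 0.32, -0.17], [0.12, -0.26, 0.14]] + [[0.06,  0.68,  0.8], [0.19,  2.03,  2.39], [0.3,  3.22,  3.78]]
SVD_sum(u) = [[0.06,  0.68,  0.83], [0.17,  2.02,  2.50], [0.25,  3.08,  3.81]] + [[-1.31,-0.67,0.63], [-0.24,-0.12,0.12], [0.45,0.23,-0.21]] + [[0.10, -0.11, 0.09], [-0.26, 0.3, -0.23], [0.15, -0.17, 0.13]]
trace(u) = 4.76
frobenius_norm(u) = 6.23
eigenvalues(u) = [-1.69, 0.57, 5.88]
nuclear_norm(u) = 8.24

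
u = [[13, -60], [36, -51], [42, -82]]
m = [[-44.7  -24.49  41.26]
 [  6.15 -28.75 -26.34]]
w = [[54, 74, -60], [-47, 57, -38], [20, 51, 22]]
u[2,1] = -82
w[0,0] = 54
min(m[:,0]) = -44.7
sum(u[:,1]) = -193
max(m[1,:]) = 6.15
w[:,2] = [-60, -38, 22]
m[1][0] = 6.15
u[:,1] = [-60, -51, -82]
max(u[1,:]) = 36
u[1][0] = 36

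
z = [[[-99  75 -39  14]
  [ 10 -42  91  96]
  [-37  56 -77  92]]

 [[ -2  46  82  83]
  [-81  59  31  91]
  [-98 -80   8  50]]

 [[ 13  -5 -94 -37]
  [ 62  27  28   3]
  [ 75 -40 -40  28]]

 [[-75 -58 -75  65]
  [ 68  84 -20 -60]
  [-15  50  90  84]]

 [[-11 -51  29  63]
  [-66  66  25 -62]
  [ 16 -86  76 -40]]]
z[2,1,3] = 3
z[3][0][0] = -75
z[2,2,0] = 75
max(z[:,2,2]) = 90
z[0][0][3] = 14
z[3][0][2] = -75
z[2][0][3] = -37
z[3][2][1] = 50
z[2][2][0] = 75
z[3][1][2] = -20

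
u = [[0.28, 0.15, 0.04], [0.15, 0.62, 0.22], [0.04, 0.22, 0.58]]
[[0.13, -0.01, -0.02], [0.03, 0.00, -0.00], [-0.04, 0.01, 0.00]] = u @ [[0.49,-0.04,-0.08], [-0.04,0.01,0.01], [-0.08,0.01,0.01]]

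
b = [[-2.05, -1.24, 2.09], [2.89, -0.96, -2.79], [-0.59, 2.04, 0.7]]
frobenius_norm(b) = 5.67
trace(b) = -2.31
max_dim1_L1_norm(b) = 6.64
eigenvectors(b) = [[(0.35-0.4j),(0.35+0.4j),(0.69+0j)],[(-0.71+0j),(-0.71-0j),(-0+0j)],[(0.3+0.35j),(0.3-0.35j),0.72+0.00j]]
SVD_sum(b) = [[-1.96, 0.30, 1.94], [2.89, -0.44, -2.87], [-0.8, 0.12, 0.79]] + [[-0.13,-1.54,0.11],  [-0.04,-0.52,0.04],  [0.16,1.92,-0.13]] + [[0.04, -0.0, 0.04],[0.04, -0.0, 0.04],[0.04, -0.00, 0.04]]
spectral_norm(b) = 5.08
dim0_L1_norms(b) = [5.53, 4.24, 5.58]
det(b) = 1.32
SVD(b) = [[-0.55,-0.61,0.57], [0.81,-0.21,0.55], [-0.22,0.76,0.61]] @ diag([5.07554002575811, 2.5286542176525986, 0.1024758238565284]) @ [[0.71, -0.11, -0.7],[0.08, 0.99, -0.07],[0.70, -0.01, 0.71]]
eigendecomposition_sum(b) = [[-1.05+0.53j, (-0.65-1.06j), 1.01-0.51j], [1.45+0.58j, -0.48+1.57j, -1.39-0.56j], [(-0.32-0.97j), (0.99-0.43j), 0.32+0.94j]] + [[-1.05-0.53j, (-0.65+1.06j), (1.01+0.51j)],[(1.45-0.58j), -0.48-1.57j, -1.39+0.56j],[(-0.32+0.97j), 0.99+0.43j, (0.32-0.94j)]] + [[0.06+0.00j, 0.06+0.00j, 0.06-0.00j], [-0.00-0.00j, -0.00-0.00j, (-0+0j)], [0.06+0.00j, (0.06+0j), 0.07-0.00j]]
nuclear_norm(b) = 7.71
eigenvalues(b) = [(-1.22+3.03j), (-1.22-3.03j), (0.12+0j)]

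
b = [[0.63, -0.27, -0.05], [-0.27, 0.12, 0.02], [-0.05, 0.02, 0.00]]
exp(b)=[[1.94, -0.40, -0.07], [-0.4, 1.18, 0.03], [-0.07, 0.03, 1.00]]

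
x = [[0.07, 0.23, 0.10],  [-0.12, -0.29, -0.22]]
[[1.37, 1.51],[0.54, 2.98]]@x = [[-0.09, -0.12, -0.20], [-0.32, -0.74, -0.6]]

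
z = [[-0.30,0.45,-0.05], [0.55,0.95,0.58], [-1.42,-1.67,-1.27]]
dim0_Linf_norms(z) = [1.42, 1.67, 1.27]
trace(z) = -0.62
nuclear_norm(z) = 3.38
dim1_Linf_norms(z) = [0.45, 0.95, 1.67]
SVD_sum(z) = [[0.07, 0.09, 0.06], [0.66, 0.85, 0.61], [-1.35, -1.74, -1.25]] + [[-0.37, 0.36, -0.11],[-0.11, 0.1, -0.03],[-0.07, 0.07, -0.02]] + [[0.0, 0.00, -0.0],[-0.00, -0.0, 0.00],[-0.00, -0.0, 0.00]]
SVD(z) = [[0.04, -0.95, -0.32], [0.44, -0.27, 0.86], [-0.9, -0.18, 0.4]] @ diag([2.818159657898671, 0.5590701058893957, 0.004093811581627601]) @ [[0.53, 0.69, 0.49], [0.69, -0.69, 0.21], [-0.48, -0.23, 0.84]]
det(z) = -0.01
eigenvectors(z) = [[0.26, -0.48, 0.36], [-0.33, -0.24, 0.50], [0.91, 0.84, -0.79]]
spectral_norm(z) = 2.82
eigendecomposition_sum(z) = [[-0.36, -0.12, -0.24], [0.47, 0.15, 0.31], [-1.29, -0.42, -0.85]] + [[0.01, -0.02, -0.01], [0.0, -0.01, -0.01], [-0.01, 0.04, 0.02]] + [[0.06, 0.59, 0.20], [0.08, 0.81, 0.27], [-0.12, -1.29, -0.44]]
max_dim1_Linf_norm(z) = 1.67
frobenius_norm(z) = 2.87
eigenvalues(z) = [-1.06, 0.01, 0.43]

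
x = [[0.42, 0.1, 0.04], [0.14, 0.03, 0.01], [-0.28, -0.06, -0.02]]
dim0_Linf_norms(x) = [0.42, 0.1, 0.04]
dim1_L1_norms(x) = [0.56, 0.18, 0.36]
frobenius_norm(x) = 0.54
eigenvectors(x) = [[0.8, 0.02, -0.1], [0.27, -0.45, 0.7], [-0.54, 0.89, -0.7]]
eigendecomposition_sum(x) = [[0.42, 0.1, 0.04], [0.14, 0.03, 0.01], [-0.28, -0.07, -0.03]] + [[0.00,  0.00,  0.00], [-0.0,  -0.0,  -0.00], [0.0,  0.01,  0.01]] + [[-0.00, -0.0, -0.0], [0.00, 0.00, 0.0], [-0.0, -0.0, -0.0]]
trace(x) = 0.43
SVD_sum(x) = [[0.42, 0.10, 0.04], [0.14, 0.03, 0.01], [-0.28, -0.06, -0.02]] + [[-0.00, 0.00, 0.0], [0.0, -0.0, -0.0], [-0.0, 0.0, 0.0]] + [[0.0, -0.00, 0.0], [0.0, -0.00, 0.0], [0.00, -0.00, 0.00]]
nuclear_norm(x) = 0.55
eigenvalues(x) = [0.43, 0.0, 0.0]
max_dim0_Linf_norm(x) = 0.42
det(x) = -0.00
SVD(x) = [[-0.8, 0.59, 0.00], [-0.27, -0.36, 0.89], [0.53, 0.72, 0.45]] @ diag([0.5393810738671965, 0.008249675985763247, 2.58255029591999e-19]) @ [[-0.97, -0.22, -0.08], [-0.22, 0.67, 0.71], [0.10, -0.7, 0.70]]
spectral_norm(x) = 0.54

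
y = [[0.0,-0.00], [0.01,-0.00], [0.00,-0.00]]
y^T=[[0.00, 0.01, 0.0], [-0.00, -0.0, -0.00]]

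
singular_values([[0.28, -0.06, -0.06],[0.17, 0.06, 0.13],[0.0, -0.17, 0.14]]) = [0.33, 0.22, 0.16]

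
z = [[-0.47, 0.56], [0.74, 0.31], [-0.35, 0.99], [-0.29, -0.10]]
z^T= [[-0.47, 0.74, -0.35, -0.29], [0.56, 0.31, 0.99, -0.1]]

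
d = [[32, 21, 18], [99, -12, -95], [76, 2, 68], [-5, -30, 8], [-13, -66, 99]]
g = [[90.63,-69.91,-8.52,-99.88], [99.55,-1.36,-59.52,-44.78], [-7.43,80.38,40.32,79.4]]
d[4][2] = 99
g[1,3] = -44.78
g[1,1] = -1.36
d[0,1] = 21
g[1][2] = -59.52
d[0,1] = 21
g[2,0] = -7.43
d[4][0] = -13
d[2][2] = 68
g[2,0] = -7.43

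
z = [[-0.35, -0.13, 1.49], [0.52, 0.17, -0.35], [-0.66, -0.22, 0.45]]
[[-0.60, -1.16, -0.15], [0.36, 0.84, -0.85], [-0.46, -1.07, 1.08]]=z @ [[0.04, 1.1, -1.62],[1.42, 0.60, -1.24],[-0.27, -0.47, -0.59]]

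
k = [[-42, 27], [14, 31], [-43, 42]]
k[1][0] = 14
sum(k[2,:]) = -1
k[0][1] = 27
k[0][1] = 27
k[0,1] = 27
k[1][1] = 31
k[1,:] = [14, 31]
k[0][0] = -42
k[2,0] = -43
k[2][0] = -43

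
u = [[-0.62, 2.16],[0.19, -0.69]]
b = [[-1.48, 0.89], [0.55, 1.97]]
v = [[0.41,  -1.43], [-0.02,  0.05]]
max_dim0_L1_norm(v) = 1.48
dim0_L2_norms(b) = [1.58, 2.16]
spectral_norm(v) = 1.49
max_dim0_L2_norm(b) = 2.16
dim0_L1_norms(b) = [2.03, 2.86]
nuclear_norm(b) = 3.74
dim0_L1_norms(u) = [0.81, 2.85]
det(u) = 0.02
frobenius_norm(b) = 2.68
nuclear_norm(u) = 2.37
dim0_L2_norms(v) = [0.41, 1.43]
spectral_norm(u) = 2.36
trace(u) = -1.31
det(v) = -0.01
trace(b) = 0.49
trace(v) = 0.46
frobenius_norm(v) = 1.49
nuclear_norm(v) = 1.49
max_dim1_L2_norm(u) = 2.25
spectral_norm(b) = 2.17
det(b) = -3.41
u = b @ v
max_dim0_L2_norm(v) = 1.43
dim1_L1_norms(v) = [1.84, 0.07]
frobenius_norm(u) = 2.36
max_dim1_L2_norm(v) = 1.49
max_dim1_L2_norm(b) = 2.05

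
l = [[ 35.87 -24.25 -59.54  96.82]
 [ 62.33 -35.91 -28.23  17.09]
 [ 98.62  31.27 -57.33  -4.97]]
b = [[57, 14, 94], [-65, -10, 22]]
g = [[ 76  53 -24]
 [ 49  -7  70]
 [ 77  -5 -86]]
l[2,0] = 98.62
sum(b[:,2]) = 116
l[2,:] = [98.62, 31.27, -57.33, -4.97]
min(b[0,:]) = 14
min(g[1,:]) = -7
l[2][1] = 31.27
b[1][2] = 22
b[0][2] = 94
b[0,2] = 94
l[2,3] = -4.97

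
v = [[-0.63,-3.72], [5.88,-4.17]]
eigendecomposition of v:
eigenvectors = [[(0.24+0.58j),0.24-0.58j], [(0.78+0j),0.78-0.00j]]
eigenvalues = [(-2.4+4.33j), (-2.4-4.33j)]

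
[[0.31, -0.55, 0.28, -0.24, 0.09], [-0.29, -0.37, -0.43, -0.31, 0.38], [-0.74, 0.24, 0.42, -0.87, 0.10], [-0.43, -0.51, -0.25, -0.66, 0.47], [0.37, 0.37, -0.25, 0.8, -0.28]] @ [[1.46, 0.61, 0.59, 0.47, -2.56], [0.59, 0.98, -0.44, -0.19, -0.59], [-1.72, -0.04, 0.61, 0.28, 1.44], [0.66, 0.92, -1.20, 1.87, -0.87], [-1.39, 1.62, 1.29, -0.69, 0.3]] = [[-0.64,-0.44,1.00,-0.18,0.17], [-0.63,-0.19,0.59,-1.03,0.73], [-2.37,-0.87,0.89,-1.97,3.14], [-1.59,-0.6,1.22,-1.73,1.76], [2.11,0.88,-1.42,1.72,-2.31]]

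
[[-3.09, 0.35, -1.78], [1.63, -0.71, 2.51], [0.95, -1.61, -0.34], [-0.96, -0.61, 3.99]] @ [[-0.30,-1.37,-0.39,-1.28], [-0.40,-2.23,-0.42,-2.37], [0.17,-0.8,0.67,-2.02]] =[[0.48, 4.88, -0.13, 6.72], [0.22, -2.66, 1.34, -5.47], [0.3, 2.56, 0.08, 3.29], [1.21, -0.52, 3.30, -5.39]]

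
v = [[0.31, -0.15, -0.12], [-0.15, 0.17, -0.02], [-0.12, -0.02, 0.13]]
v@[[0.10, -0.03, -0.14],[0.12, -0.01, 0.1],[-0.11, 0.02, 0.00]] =[[0.03,-0.01,-0.06], [0.01,0.0,0.04], [-0.03,0.01,0.01]]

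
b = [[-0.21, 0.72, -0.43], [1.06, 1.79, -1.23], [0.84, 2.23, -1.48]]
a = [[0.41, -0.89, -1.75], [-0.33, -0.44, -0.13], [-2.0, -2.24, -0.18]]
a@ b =[[-2.50, -5.20, 3.51], [-0.51, -1.32, 0.88], [-2.11, -5.85, 3.88]]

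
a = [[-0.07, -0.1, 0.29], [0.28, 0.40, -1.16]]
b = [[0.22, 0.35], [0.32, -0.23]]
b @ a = [[0.08,0.12,-0.34], [-0.09,-0.12,0.36]]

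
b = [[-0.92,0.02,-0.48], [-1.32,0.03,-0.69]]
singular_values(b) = [1.82, 0.0]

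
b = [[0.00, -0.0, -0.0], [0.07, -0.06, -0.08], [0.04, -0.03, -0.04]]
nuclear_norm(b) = 0.14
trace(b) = -0.10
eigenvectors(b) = [[0.00, 0.00, 0.0], [-0.80, 0.89, 0.8], [0.6, 0.45, -0.60]]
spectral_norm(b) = 0.14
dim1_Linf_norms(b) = [0.0, 0.08, 0.04]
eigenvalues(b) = [0.0, -0.1, 0.0]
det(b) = 0.00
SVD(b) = [[0.00, -0.00, -1.00], [-0.89, -0.46, 0.00], [-0.46, 0.89, -0.0]] @ diag([0.13779271744364843, 0.003628638793661062, 8.014932230834851e-18]) @ [[-0.58, 0.49, 0.65], [0.81, 0.35, 0.47], [0.00, -0.80, 0.60]]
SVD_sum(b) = [[0.00, 0.0, 0.00], [0.07, -0.06, -0.08], [0.04, -0.03, -0.04]] + [[-0.00, -0.0, -0.0], [-0.0, -0.0, -0.0], [0.0, 0.00, 0.00]] + [[0.00, 0.0, -0.0], [0.0, -0.0, 0.00], [0.00, 0.0, -0.0]]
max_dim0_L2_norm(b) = 0.09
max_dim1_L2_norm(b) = 0.12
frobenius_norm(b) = 0.14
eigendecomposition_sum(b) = [[0.00, 0.0, 0.0],[-0.00, 0.00, -0.0],[0.0, -0.0, 0.00]] + [[-0.00, -0.0, -0.00], [-0.0, -0.06, -0.08], [-0.00, -0.03, -0.04]] + [[0.0, 0.0, 0.0], [0.00, 0.00, 0.00], [-0.00, 0.00, 0.0]]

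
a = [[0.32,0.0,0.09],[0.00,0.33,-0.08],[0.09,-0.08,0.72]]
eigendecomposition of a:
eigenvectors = [[-0.20, -0.80, -0.56],[0.18, 0.53, -0.83],[-0.96, 0.27, -0.04]]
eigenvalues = [0.75, 0.29, 0.33]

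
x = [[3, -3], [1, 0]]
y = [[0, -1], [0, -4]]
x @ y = [[0, 9], [0, -1]]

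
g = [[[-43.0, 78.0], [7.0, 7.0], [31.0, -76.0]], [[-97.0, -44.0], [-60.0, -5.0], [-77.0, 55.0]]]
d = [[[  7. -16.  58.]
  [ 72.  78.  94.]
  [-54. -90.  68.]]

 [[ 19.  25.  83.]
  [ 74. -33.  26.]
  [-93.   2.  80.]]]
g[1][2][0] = -77.0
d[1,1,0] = 74.0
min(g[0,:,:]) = -76.0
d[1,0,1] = 25.0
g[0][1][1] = 7.0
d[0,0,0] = 7.0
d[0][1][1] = 78.0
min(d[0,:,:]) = -90.0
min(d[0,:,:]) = -90.0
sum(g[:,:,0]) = -239.0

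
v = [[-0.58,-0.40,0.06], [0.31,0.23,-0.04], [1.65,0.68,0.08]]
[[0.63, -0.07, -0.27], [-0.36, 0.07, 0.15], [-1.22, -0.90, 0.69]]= v @ [[-0.44, -0.96, 0.34],[-0.82, 1.25, 0.18],[0.83, -2.08, 0.04]]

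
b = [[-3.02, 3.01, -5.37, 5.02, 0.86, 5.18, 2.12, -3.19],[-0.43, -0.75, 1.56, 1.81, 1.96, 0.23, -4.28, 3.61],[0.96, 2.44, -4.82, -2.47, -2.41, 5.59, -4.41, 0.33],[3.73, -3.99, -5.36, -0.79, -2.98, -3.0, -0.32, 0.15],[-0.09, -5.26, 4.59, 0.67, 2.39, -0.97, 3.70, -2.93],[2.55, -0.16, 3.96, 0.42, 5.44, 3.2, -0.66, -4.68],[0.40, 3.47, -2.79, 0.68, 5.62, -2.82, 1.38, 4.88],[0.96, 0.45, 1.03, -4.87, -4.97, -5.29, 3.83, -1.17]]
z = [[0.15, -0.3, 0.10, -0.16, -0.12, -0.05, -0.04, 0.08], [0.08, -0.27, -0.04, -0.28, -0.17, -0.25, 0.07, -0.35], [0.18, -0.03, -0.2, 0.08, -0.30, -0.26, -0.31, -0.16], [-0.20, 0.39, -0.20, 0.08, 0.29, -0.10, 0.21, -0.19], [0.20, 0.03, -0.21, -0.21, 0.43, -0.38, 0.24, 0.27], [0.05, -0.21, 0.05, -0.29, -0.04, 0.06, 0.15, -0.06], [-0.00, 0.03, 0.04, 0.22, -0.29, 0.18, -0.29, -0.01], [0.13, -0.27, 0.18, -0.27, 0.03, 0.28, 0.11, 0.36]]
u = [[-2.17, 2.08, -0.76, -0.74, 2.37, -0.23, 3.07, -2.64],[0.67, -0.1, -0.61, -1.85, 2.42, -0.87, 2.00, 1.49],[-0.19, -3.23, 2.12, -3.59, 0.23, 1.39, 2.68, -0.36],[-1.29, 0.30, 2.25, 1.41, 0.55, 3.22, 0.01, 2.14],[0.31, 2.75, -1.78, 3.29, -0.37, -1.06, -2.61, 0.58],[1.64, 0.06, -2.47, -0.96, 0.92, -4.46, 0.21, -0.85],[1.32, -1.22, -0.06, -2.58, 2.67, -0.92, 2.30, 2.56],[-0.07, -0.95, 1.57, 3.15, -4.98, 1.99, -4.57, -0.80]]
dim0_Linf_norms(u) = [2.17, 3.23, 2.47, 3.59, 4.98, 4.46, 4.57, 2.64]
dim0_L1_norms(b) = [12.14, 19.53, 29.48, 16.73, 26.63, 26.28, 20.7, 20.94]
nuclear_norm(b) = 62.86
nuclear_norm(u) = 31.61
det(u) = -0.00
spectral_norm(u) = 11.63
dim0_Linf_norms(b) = [3.73, 5.26, 5.37, 5.02, 5.62, 5.59, 4.41, 4.88]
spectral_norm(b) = 14.40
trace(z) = 0.32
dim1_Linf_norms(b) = [5.37, 4.28, 5.59, 5.36, 5.26, 5.44, 5.62, 5.29]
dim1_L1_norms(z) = [1.0, 1.51, 1.52, 1.66, 1.97, 0.91, 1.06, 1.63]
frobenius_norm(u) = 16.28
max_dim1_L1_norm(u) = 18.08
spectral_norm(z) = 0.97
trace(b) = -3.58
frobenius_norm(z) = 1.66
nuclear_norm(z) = 3.38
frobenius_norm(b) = 25.87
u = b @ z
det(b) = -252121.66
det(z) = 0.00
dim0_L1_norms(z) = [0.99, 1.53, 1.02, 1.59, 1.67, 1.56, 1.42, 1.48]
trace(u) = -2.07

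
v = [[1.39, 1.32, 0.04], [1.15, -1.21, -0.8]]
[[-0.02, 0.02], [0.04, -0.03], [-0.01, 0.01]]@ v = [[-0.0, -0.05, -0.02], [0.02, 0.09, 0.03], [-0.0, -0.03, -0.01]]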